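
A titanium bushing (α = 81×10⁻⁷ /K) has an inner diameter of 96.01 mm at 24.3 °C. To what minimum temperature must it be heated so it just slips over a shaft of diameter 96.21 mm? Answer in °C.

Required Δd = 96.21 − 96.01 = 0.20 mm
Δd = αd₀ΔT ⇒ ΔT = Δd/(αd₀) = 0.20 / (81×10⁻⁷ × 96.01) = 257.17 K
T_min = 24.3 + 257.17 = 281.47 °C

T = 281 °C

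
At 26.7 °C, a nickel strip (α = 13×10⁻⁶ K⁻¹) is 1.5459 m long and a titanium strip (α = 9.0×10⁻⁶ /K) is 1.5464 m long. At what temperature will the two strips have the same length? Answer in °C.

T = 107.6 °C

L₁(1 + α₁ΔT) = L₂(1 + α₂ΔT) ⇒ ΔT = (L₂ − L₁)/(α₁L₁ − α₂L₂)
L₂ − L₁ = 1.5464 − 1.5459 = 5.00×10⁻⁴ m
α₁L₁ − α₂L₂ = 13×10⁻⁶×1.5459 − 9.0×10⁻⁶×1.5464 = 6.1791×10⁻⁶ m/K
ΔT = 5.00×10⁻⁴ / 6.1791×10⁻⁶ = 80.918 K
T = 26.7 + 80.918 = 107.618 °C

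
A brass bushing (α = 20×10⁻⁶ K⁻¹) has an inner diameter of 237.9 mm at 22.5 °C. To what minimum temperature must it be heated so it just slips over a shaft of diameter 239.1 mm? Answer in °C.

Required Δd = 239.1 − 237.9 = 1.2 mm
Δd = αd₀ΔT ⇒ ΔT = Δd/(αd₀) = 1.2 / (20×10⁻⁶ × 237.9) = 252.21 K
T_min = 22.5 + 252.21 = 274.71 °C

T = 275 °C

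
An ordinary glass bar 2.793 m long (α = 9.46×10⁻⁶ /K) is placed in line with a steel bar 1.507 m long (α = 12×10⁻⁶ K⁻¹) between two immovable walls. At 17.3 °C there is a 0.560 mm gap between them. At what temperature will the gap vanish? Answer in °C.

T = 29.9 °C

α₁L₁ = 2.642178×10⁻⁵ m/K, α₂L₂ = 1.8084×10⁻⁵ m/K → total 4.450578×10⁻⁵ m/K
ΔT = g/(α₁L₁+α₂L₂) = 5.60×10⁻⁴ / 4.450578×10⁻⁵ = 12.583 K
T = 17.3 + 12.583 = 29.883 °C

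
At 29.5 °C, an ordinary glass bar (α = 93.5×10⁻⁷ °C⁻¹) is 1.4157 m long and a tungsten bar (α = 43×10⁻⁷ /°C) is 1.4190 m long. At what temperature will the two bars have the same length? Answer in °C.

T = 492.0 °C

Equal length when α₁L₁ΔT − α₂L₂ΔT = L₂ − L₁ = 3.30×10⁻³ m
α₁L₁ = 1.3236795×10⁻⁵, α₂L₂ = 6.1017×10⁻⁶ → Δ(αL) = 7.135095×10⁻⁶ m/K
ΔT = 3.30×10⁻³ / 7.135095×10⁻⁶ = 462.503 K, so T = 29.5 + 462.503 = 492.003 °C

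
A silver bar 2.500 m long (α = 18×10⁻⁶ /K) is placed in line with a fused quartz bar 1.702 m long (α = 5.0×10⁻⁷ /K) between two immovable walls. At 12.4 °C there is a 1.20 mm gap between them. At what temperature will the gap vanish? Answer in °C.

T = 38.6 °C

α₁L₁ = 4.500×10⁻⁵ m/K, α₂L₂ = 8.510×10⁻⁷ m/K → total 4.5851×10⁻⁵ m/K
ΔT = g/(α₁L₁+α₂L₂) = 1.20×10⁻³ / 4.5851×10⁻⁵ = 26.172 K
T = 12.4 + 26.172 = 38.572 °C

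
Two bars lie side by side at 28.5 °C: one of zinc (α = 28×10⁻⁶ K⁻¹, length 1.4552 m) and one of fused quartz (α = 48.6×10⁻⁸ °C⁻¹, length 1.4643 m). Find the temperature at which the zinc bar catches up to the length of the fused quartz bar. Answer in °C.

T = 255.8 °C

L₁(1 + α₁ΔT) = L₂(1 + α₂ΔT) ⇒ ΔT = (L₂ − L₁)/(α₁L₁ − α₂L₂)
L₂ − L₁ = 1.4643 − 1.4552 = 9.10×10⁻³ m
α₁L₁ − α₂L₂ = 28×10⁻⁶×1.4552 − 48.6×10⁻⁸×1.4643 = 4.00339502×10⁻⁵ m/K
ΔT = 9.10×10⁻³ / 4.00339502×10⁻⁵ = 227.307 K
T = 28.5 + 227.307 = 255.807 °C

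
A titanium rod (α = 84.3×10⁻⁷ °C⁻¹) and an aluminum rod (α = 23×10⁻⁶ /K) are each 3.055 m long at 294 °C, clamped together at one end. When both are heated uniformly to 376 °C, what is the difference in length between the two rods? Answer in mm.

3.65 mm

ΔT = 82 K
titanium: ΔL = 84.3×10⁻⁷ × 3.055 m × 82 = 2.1118×10⁻³ m = 2.1118 mm
aluminum: ΔL = 23×10⁻⁶ × 3.055 m × 82 = 5.7617×10⁻³ m = 5.7617 mm
difference = 5.7617 − 2.1118 = 3.6499 mm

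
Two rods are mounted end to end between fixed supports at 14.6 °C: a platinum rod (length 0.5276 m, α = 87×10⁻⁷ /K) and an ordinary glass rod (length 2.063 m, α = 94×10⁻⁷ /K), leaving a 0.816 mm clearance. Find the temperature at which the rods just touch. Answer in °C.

Gap closes when ΔL₁ + ΔL₂ = 0.816 mm = 8.16×10⁻⁴ m
(α₁L₁ + α₂L₂)ΔT = g
α₁L₁ + α₂L₂ = 87×10⁻⁷×0.5276 + 94×10⁻⁷×2.063 = 2.398232×10⁻⁵ m/K
ΔT = 8.16×10⁻⁴ / 2.398232×10⁻⁵ = 34.025 K
T = 14.6 + 34.025 = 48.625 °C

T = 48.6 °C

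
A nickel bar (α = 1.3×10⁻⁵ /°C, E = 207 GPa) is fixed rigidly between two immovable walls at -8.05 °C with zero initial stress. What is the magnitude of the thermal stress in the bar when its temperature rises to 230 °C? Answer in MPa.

σ = 641 MPa

Fully constrained: the free strain ε = αΔT is blocked, so σ = Eε = EαΔT.
|ΔT| = 238.05 K
σ = 207×10⁹ × 1.3×10⁻⁵ × 238.05 = 6.41×10⁸ Pa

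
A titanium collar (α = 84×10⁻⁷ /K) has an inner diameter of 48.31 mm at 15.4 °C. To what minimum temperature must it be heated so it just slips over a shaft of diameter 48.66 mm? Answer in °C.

T = 878 °C

Required Δd = 48.66 − 48.31 = 0.35 mm
Δd = αd₀ΔT ⇒ ΔT = Δd/(αd₀) = 0.35 / (84×10⁻⁷ × 48.31) = 862.49 K
T_min = 15.4 + 862.49 = 877.89 °C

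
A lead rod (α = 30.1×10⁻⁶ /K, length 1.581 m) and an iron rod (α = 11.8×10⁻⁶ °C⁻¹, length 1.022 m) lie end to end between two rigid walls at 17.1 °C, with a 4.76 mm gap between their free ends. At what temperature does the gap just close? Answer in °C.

Gap closes when ΔL₁ + ΔL₂ = 4.76 mm = 4.76×10⁻³ m
(α₁L₁ + α₂L₂)ΔT = g
α₁L₁ + α₂L₂ = 30.1×10⁻⁶×1.581 + 11.8×10⁻⁶×1.022 = 5.96477×10⁻⁵ m/K
ΔT = 4.76×10⁻³ / 5.96477×10⁻⁵ = 79.802 K
T = 17.1 + 79.802 = 96.902 °C

T = 96.9 °C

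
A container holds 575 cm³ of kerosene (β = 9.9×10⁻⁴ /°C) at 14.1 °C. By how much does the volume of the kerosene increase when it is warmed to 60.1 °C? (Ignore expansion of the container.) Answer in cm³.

ΔV = 26.2 cm³

|ΔT| = |60.1 − 14.1| = 46.0 K
ΔV = βV₀ΔT = (9.9×10⁻⁴)(575)(46.0) = 26.2 cm³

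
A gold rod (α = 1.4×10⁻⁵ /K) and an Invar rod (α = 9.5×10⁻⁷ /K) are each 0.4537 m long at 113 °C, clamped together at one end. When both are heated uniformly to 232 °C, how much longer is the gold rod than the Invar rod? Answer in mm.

ΔT = 119 K
gold: ΔL = 1.4×10⁻⁵ × 0.4537 m × 119 = 7.5586×10⁻⁴ m = 0.75586 mm
Invar: ΔL = 9.5×10⁻⁷ × 0.4537 m × 119 = 5.1291×10⁻⁵ m = 0.051291 mm
difference = 0.75586 − 0.051291 = 0.704569 mm

0.705 mm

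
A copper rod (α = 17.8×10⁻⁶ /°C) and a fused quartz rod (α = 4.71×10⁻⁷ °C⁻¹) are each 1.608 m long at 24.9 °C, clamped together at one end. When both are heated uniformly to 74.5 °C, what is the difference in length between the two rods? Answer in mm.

1.38 mm

ΔT = 49.6 K
copper: ΔL = 17.8×10⁻⁶ × 1.608 m × 49.6 = 1.4197×10⁻³ m = 1.4197 mm
fused quartz: ΔL = 4.71×10⁻⁷ × 1.608 m × 49.6 = 3.7565×10⁻⁵ m = 0.037565 mm
difference = 1.4197 − 0.037565 = 1.382135 mm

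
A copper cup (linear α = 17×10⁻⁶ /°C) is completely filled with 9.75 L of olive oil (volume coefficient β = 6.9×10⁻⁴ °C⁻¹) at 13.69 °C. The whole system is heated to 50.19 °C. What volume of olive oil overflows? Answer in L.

0.227 L

The cup also expands: β_container ≈ 3α = 5.1×10⁻⁵ /K
Net overflow = V₀(β_liq − 3α_cont)ΔT
β − 3α = 6.90×10⁻⁴ − 5.1×10⁻⁵ = 6.39×10⁻⁴ /K; ΔT = 36.50 K
ΔV = 9.75 × 6.39×10⁻⁴ × 36.50 = 0.227 L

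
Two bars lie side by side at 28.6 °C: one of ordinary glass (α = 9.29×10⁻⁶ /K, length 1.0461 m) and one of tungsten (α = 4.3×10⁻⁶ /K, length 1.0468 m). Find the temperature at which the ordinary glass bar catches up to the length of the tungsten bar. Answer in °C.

T = 162.8 °C

L₁(1 + α₁ΔT) = L₂(1 + α₂ΔT) ⇒ ΔT = (L₂ − L₁)/(α₁L₁ − α₂L₂)
L₂ − L₁ = 1.0468 − 1.0461 = 7.00×10⁻⁴ m
α₁L₁ − α₂L₂ = 9.29×10⁻⁶×1.0461 − 4.3×10⁻⁶×1.0468 = 5.217029×10⁻⁶ m/K
ΔT = 7.00×10⁻⁴ / 5.217029×10⁻⁶ = 134.176 K
T = 28.6 + 134.176 = 162.776 °C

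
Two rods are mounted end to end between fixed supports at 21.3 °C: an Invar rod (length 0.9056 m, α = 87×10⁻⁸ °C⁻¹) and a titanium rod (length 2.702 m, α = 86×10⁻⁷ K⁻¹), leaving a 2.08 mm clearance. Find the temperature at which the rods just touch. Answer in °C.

T = 108 °C

α₁L₁ = 7.87872×10⁻⁷ m/K, α₂L₂ = 2.32372×10⁻⁵ m/K → total 2.4025072×10⁻⁵ m/K
ΔT = g/(α₁L₁+α₂L₂) = 2.08×10⁻³ / 2.4025072×10⁻⁵ = 86.58 K
T = 21.3 + 86.58 = 107.88 °C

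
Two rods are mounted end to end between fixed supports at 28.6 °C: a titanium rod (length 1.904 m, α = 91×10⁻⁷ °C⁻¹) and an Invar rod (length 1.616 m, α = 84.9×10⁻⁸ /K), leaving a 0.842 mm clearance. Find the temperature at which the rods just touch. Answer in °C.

Gap closes when ΔL₁ + ΔL₂ = 0.842 mm = 8.42×10⁻⁴ m
(α₁L₁ + α₂L₂)ΔT = g
α₁L₁ + α₂L₂ = 91×10⁻⁷×1.904 + 84.9×10⁻⁸×1.616 = 1.8698384×10⁻⁵ m/K
ΔT = 8.42×10⁻⁴ / 1.8698384×10⁻⁵ = 45.031 K
T = 28.6 + 45.031 = 73.631 °C

T = 73.6 °C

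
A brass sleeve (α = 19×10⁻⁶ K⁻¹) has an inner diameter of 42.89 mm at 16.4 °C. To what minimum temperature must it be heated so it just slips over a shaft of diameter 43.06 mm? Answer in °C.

Required Δd = 43.06 − 42.89 = 0.17 mm
Δd = αd₀ΔT ⇒ ΔT = Δd/(αd₀) = 0.17 / (19×10⁻⁶ × 42.89) = 208.61 K
T_min = 16.4 + 208.61 = 225.01 °C

T = 225 °C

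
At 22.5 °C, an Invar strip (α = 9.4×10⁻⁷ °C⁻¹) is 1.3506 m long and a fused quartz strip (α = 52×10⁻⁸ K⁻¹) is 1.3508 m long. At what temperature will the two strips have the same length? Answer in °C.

T = 375.1 °C

Equal length when α₁L₁ΔT − α₂L₂ΔT = L₂ − L₁ = 2.00×10⁻⁴ m
α₁L₁ = 1.269564×10⁻⁶, α₂L₂ = 7.02416×10⁻⁷ → Δ(αL) = 5.67148×10⁻⁷ m/K
ΔT = 2.00×10⁻⁴ / 5.67148×10⁻⁷ = 352.642 K, so T = 22.5 + 352.642 = 375.142 °C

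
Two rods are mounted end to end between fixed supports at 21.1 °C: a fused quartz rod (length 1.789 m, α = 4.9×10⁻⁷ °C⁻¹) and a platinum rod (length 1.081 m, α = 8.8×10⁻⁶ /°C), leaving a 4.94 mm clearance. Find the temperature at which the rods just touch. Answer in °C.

Gap closes when ΔL₁ + ΔL₂ = 4.94 mm = 4.94×10⁻³ m
(α₁L₁ + α₂L₂)ΔT = g
α₁L₁ + α₂L₂ = 4.9×10⁻⁷×1.789 + 8.8×10⁻⁶×1.081 = 1.038941×10⁻⁵ m/K
ΔT = 4.94×10⁻³ / 1.038941×10⁻⁵ = 475.48 K
T = 21.1 + 475.48 = 496.58 °C

T = 497 °C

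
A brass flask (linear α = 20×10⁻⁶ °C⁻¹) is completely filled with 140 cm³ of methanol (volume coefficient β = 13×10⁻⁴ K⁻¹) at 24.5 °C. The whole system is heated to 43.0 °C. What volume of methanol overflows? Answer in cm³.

3.21 cm³

The flask also expands: β_container ≈ 3α = 6.0×10⁻⁵ /K
Net overflow = V₀(β_liq − 3α_cont)ΔT
β − 3α = 1.30×10⁻³ − 6.0×10⁻⁵ = 1.24×10⁻³ /K; ΔT = 18.5 K
ΔV = 140 × 1.24×10⁻³ × 18.5 = 3.21 cm³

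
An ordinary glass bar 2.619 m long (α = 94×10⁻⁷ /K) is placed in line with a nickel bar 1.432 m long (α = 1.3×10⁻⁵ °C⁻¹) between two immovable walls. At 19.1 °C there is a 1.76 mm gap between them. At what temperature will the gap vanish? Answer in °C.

α₁L₁ = 2.46186×10⁻⁵ m/K, α₂L₂ = 1.8616×10⁻⁵ m/K → total 4.32346×10⁻⁵ m/K
ΔT = g/(α₁L₁+α₂L₂) = 1.76×10⁻³ / 4.32346×10⁻⁵ = 40.708 K
T = 19.1 + 40.708 = 59.808 °C

T = 59.8 °C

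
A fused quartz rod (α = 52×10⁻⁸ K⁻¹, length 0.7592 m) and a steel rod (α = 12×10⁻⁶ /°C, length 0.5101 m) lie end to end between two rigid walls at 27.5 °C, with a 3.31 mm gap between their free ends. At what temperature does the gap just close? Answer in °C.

α₁L₁ = 3.94784×10⁻⁷ m/K, α₂L₂ = 6.1212×10⁻⁶ m/K → total 6.515984×10⁻⁶ m/K
ΔT = g/(α₁L₁+α₂L₂) = 3.31×10⁻³ / 6.515984×10⁻⁶ = 507.98 K
T = 27.5 + 507.98 = 535.48 °C

T = 535 °C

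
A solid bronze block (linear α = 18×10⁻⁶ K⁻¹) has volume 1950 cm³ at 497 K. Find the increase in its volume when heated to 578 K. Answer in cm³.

ΔV = 8.53 cm³

Isotropic solid: β ≈ 3α = 5.4×10⁻⁵ /K; ΔT = 81 K
ΔV = 3αV₀ΔT = 3(18×10⁻⁶)(1950)(81) = 8.53 cm³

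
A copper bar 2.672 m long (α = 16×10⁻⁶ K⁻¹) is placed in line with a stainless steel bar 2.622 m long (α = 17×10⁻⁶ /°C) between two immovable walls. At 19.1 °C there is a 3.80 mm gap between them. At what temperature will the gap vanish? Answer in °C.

Gap closes when ΔL₁ + ΔL₂ = 3.80 mm = 3.80×10⁻³ m
(α₁L₁ + α₂L₂)ΔT = g
α₁L₁ + α₂L₂ = 16×10⁻⁶×2.672 + 17×10⁻⁶×2.622 = 8.7326×10⁻⁵ m/K
ΔT = 3.80×10⁻³ / 8.7326×10⁻⁵ = 43.515 K
T = 19.1 + 43.515 = 62.615 °C

T = 62.6 °C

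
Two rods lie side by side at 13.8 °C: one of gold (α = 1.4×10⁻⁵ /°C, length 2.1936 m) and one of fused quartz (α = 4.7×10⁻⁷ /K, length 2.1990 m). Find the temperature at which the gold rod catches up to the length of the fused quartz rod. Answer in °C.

Equal length when α₁L₁ΔT − α₂L₂ΔT = L₂ − L₁ = 5.40×10⁻³ m
α₁L₁ = 3.07104×10⁻⁵, α₂L₂ = 1.03353×10⁻⁶ → Δ(αL) = 2.967687×10⁻⁵ m/K
ΔT = 5.40×10⁻³ / 2.967687×10⁻⁵ = 181.960 K, so T = 13.8 + 181.960 = 195.760 °C

T = 195.8 °C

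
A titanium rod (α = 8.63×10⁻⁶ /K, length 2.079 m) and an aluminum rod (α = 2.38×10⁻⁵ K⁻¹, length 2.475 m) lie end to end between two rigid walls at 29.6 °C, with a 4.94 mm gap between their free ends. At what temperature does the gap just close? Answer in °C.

Gap closes when ΔL₁ + ΔL₂ = 4.94 mm = 4.94×10⁻³ m
(α₁L₁ + α₂L₂)ΔT = g
α₁L₁ + α₂L₂ = 8.63×10⁻⁶×2.079 + 2.38×10⁻⁵×2.475 = 7.684677×10⁻⁵ m/K
ΔT = 4.94×10⁻³ / 7.684677×10⁻⁵ = 64.284 K
T = 29.6 + 64.284 = 93.884 °C

T = 93.9 °C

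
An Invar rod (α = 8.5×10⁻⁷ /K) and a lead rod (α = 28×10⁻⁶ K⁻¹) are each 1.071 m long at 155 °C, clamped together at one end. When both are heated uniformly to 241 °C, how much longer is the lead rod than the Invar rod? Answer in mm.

ΔT = 86 K
Invar: ΔL = 8.5×10⁻⁷ × 1.071 m × 86 = 7.8290×10⁻⁵ m = 0.078290 mm
lead: ΔL = 28×10⁻⁶ × 1.071 m × 86 = 2.5790×10⁻³ m = 2.5790 mm
difference = 2.5790 − 0.078290 = 2.50071 mm

2.50 mm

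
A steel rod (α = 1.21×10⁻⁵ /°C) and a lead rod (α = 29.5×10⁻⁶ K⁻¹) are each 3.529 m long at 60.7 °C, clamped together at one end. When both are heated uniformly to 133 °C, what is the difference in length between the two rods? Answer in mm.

ΔT = 72.3 K
steel: ΔL = 1.21×10⁻⁵ × 3.529 m × 72.3 = 3.0873×10⁻³ m = 3.0873 mm
lead: ΔL = 29.5×10⁻⁶ × 3.529 m × 72.3 = 7.5268×10⁻³ m = 7.5268 mm
difference = 7.5268 − 3.0873 = 4.4395 mm

4.44 mm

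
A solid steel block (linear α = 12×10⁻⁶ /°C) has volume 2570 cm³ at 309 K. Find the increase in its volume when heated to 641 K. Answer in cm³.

Isotropic solid: β ≈ 3α = 3.6×10⁻⁵ /K; ΔT = 332 K
ΔV = 3αV₀ΔT = 3(12×10⁻⁶)(2570)(332) = 30.7 cm³

ΔV = 30.7 cm³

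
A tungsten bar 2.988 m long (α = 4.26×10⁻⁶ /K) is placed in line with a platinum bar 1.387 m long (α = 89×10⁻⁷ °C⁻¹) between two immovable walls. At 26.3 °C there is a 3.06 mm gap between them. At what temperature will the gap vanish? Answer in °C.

α₁L₁ = 1.272888×10⁻⁵ m/K, α₂L₂ = 1.23443×10⁻⁵ m/K → total 2.507318×10⁻⁵ m/K
ΔT = g/(α₁L₁+α₂L₂) = 3.06×10⁻³ / 2.507318×10⁻⁵ = 122.04 K
T = 26.3 + 122.04 = 148.34 °C

T = 148 °C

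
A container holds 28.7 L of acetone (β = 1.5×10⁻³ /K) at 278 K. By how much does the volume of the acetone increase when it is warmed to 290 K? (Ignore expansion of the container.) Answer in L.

|ΔT| = |290 − 278| = 12 K
ΔV = βV₀ΔT = (1.5×10⁻³)(28.7)(12) = 0.517 L

ΔV = 0.517 L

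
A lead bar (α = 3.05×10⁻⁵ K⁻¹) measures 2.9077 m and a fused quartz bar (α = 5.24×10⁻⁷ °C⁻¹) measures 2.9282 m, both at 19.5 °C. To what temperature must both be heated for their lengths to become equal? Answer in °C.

T = 254.7 °C

Equal length when α₁L₁ΔT − α₂L₂ΔT = L₂ − L₁ = 2.05×10⁻² m
α₁L₁ = 8.868485×10⁻⁵, α₂L₂ = 1.5343768×10⁻⁶ → Δ(αL) = 8.71504732×10⁻⁵ m/K
ΔT = 2.05×10⁻² / 8.71504732×10⁻⁵ = 235.225 K, so T = 19.5 + 235.225 = 254.725 °C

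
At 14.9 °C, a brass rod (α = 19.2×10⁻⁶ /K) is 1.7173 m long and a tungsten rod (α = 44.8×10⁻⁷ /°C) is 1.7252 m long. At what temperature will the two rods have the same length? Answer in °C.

T = 327.9 °C

Equal length when α₁L₁ΔT − α₂L₂ΔT = L₂ − L₁ = 7.90×10⁻³ m
α₁L₁ = 3.297216×10⁻⁵, α₂L₂ = 7.728896×10⁻⁶ → Δ(αL) = 2.5243264×10⁻⁵ m/K
ΔT = 7.90×10⁻³ / 2.5243264×10⁻⁵ = 312.955 K, so T = 14.9 + 312.955 = 327.855 °C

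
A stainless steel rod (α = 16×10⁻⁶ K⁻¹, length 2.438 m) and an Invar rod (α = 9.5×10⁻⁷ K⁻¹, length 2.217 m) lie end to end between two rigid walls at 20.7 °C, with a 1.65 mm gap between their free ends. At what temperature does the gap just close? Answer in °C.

T = 60.8 °C

α₁L₁ = 3.9008×10⁻⁵ m/K, α₂L₂ = 2.10615×10⁻⁶ m/K → total 4.111415×10⁻⁵ m/K
ΔT = g/(α₁L₁+α₂L₂) = 1.65×10⁻³ / 4.111415×10⁻⁵ = 40.132 K
T = 20.7 + 40.132 = 60.832 °C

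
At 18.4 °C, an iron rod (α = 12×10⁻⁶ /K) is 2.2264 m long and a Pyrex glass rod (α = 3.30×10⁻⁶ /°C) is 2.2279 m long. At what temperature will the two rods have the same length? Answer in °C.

T = 95.86 °C

L₁(1 + α₁ΔT) = L₂(1 + α₂ΔT) ⇒ ΔT = (L₂ − L₁)/(α₁L₁ − α₂L₂)
L₂ − L₁ = 2.2279 − 2.2264 = 1.50×10⁻³ m
α₁L₁ − α₂L₂ = 12×10⁻⁶×2.2264 − 3.30×10⁻⁶×2.2279 = 1.936473×10⁻⁵ m/K
ΔT = 1.50×10⁻³ / 1.936473×10⁻⁵ = 77.4604 K
T = 18.4 + 77.4604 = 95.8604 °C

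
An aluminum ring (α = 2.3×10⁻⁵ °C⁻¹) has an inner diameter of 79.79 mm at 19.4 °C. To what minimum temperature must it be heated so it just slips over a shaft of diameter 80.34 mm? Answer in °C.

Required Δd = 80.34 − 79.79 = 0.55 mm
Δd = αd₀ΔT ⇒ ΔT = Δd/(αd₀) = 0.55 / (2.3×10⁻⁵ × 79.79) = 299.70 K
T_min = 19.4 + 299.70 = 319.10 °C

T = 319 °C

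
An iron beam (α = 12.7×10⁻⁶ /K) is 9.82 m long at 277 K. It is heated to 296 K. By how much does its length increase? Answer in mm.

|ΔT| = |296 − 277| = 19 K
ΔL = αL₀ΔT = (12.7×10⁻⁶)(9.82)(19) = 2.37×10⁻³ m

ΔL = 2.37 mm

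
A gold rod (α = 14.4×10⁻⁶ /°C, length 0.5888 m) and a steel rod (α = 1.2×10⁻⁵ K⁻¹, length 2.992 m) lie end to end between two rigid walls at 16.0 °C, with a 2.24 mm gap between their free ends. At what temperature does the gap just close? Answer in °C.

Gap closes when ΔL₁ + ΔL₂ = 2.24 mm = 2.24×10⁻³ m
(α₁L₁ + α₂L₂)ΔT = g
α₁L₁ + α₂L₂ = 14.4×10⁻⁶×0.5888 + 1.2×10⁻⁵×2.992 = 4.438272×10⁻⁵ m/K
ΔT = 2.24×10⁻³ / 4.438272×10⁻⁵ = 50.470 K
T = 16.0 + 50.470 = 66.470 °C

T = 66.5 °C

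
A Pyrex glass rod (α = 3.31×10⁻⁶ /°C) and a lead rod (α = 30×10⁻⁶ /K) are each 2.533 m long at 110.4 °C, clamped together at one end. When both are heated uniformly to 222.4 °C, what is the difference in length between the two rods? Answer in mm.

ΔT = 112.0 K
Pyrex glass: ΔL = 3.31×10⁻⁶ × 2.533 m × 112.0 = 9.3903×10⁻⁴ m = 0.93903 mm
lead: ΔL = 30×10⁻⁶ × 2.533 m × 112.0 = 8.5109×10⁻³ m = 8.5109 mm
difference = 8.5109 − 0.93903 = 7.57187 mm

7.57 mm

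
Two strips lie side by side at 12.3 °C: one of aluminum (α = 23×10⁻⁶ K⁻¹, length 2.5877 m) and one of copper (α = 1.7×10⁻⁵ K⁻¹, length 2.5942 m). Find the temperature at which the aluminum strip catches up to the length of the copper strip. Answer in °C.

Equal length when α₁L₁ΔT − α₂L₂ΔT = L₂ − L₁ = 6.50×10⁻³ m
α₁L₁ = 5.95171×10⁻⁵, α₂L₂ = 4.41014×10⁻⁵ → Δ(αL) = 1.54157×10⁻⁵ m/K
ΔT = 6.50×10⁻³ / 1.54157×10⁻⁵ = 421.648 K, so T = 12.3 + 421.648 = 433.948 °C

T = 433.9 °C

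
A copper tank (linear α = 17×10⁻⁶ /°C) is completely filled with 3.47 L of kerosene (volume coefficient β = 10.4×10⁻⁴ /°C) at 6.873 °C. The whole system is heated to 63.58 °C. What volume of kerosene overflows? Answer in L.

0.195 L

The tank also expands: β_container ≈ 3α = 5.1×10⁻⁵ /K
Net overflow = V₀(β_liq − 3α_cont)ΔT
β − 3α = 1.04×10⁻³ − 5.1×10⁻⁵ = 9.89×10⁻⁴ /K; ΔT = 56.707 K
ΔV = 3.47 × 9.89×10⁻⁴ × 56.707 = 0.195 L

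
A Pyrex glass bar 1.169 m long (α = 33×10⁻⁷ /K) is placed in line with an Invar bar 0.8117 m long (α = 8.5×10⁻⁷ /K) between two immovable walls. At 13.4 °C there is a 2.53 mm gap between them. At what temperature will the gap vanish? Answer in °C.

T = 570 °C

α₁L₁ = 3.8577×10⁻⁶ m/K, α₂L₂ = 6.89945×10⁻⁷ m/K → total 4.547645×10⁻⁶ m/K
ΔT = g/(α₁L₁+α₂L₂) = 2.53×10⁻³ / 4.547645×10⁻⁶ = 556.33 K
T = 13.4 + 556.33 = 569.73 °C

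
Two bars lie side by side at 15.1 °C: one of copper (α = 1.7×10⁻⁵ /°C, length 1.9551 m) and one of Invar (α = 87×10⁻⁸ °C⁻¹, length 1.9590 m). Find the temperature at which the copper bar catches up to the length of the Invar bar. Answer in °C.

L₁(1 + α₁ΔT) = L₂(1 + α₂ΔT) ⇒ ΔT = (L₂ − L₁)/(α₁L₁ − α₂L₂)
L₂ − L₁ = 1.9590 − 1.9551 = 3.90×10⁻³ m
α₁L₁ − α₂L₂ = 1.7×10⁻⁵×1.9551 − 87×10⁻⁸×1.9590 = 3.153237×10⁻⁵ m/K
ΔT = 3.90×10⁻³ / 3.153237×10⁻⁵ = 123.682 K
T = 15.1 + 123.682 = 138.782 °C

T = 138.8 °C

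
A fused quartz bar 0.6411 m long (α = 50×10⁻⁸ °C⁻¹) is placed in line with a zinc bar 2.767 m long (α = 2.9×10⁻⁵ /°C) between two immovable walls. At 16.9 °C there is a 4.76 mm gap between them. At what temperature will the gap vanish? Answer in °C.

α₁L₁ = 3.2055×10⁻⁷ m/K, α₂L₂ = 8.0243×10⁻⁵ m/K → total 8.056355×10⁻⁵ m/K
ΔT = g/(α₁L₁+α₂L₂) = 4.76×10⁻³ / 8.056355×10⁻⁵ = 59.084 K
T = 16.9 + 59.084 = 75.984 °C

T = 76.0 °C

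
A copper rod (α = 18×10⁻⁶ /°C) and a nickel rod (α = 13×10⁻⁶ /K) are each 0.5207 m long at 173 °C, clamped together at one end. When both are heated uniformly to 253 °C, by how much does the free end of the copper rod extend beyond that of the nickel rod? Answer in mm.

ΔT = 80 K
copper: ΔL = 18×10⁻⁶ × 0.5207 m × 80 = 7.4981×10⁻⁴ m = 0.74981 mm
nickel: ΔL = 13×10⁻⁶ × 0.5207 m × 80 = 5.4153×10⁻⁴ m = 0.54153 mm
difference = 0.74981 − 0.54153 = 0.20828 mm

0.208 mm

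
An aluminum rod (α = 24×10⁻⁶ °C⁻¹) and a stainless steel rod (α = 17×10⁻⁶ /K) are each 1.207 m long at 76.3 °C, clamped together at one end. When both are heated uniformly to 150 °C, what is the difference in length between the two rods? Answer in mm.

0.623 mm

ΔT = 73.7 K
aluminum: ΔL = 24×10⁻⁶ × 1.207 m × 73.7 = 2.1349×10⁻³ m = 2.1349 mm
stainless steel: ΔL = 17×10⁻⁶ × 1.207 m × 73.7 = 1.5123×10⁻³ m = 1.5123 mm
difference = 2.1349 − 1.5123 = 0.6226 mm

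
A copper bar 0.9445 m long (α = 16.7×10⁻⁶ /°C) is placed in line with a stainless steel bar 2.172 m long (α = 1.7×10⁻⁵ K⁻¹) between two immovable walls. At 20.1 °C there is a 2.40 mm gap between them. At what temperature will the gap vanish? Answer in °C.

T = 65.6 °C

Gap closes when ΔL₁ + ΔL₂ = 2.40 mm = 2.40×10⁻³ m
(α₁L₁ + α₂L₂)ΔT = g
α₁L₁ + α₂L₂ = 16.7×10⁻⁶×0.9445 + 1.7×10⁻⁵×2.172 = 5.269715×10⁻⁵ m/K
ΔT = 2.40×10⁻³ / 5.269715×10⁻⁵ = 45.543 K
T = 20.1 + 45.543 = 65.643 °C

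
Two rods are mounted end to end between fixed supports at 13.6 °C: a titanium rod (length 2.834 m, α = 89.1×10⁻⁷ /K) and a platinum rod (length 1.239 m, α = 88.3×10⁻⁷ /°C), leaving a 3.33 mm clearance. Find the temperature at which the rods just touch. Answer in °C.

α₁L₁ = 2.525094×10⁻⁵ m/K, α₂L₂ = 1.094037×10⁻⁵ m/K → total 3.619131×10⁻⁵ m/K
ΔT = g/(α₁L₁+α₂L₂) = 3.33×10⁻³ / 3.619131×10⁻⁵ = 92.01 K
T = 13.6 + 92.01 = 105.61 °C

T = 106 °C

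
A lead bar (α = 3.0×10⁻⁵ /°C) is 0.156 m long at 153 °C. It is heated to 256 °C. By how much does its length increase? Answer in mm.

ΔL = 0.482 mm

|ΔT| = |256 − 153| = 103 K
ΔL = αL₀ΔT = (3.0×10⁻⁵)(0.156)(103) = 4.82×10⁻⁴ m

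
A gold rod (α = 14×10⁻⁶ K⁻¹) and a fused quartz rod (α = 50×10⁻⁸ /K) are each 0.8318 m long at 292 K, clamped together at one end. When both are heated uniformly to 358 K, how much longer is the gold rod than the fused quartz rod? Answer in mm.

ΔT = 66 K
gold: ΔL = 14×10⁻⁶ × 0.8318 m × 66 = 7.6858×10⁻⁴ m = 0.76858 mm
fused quartz: ΔL = 50×10⁻⁸ × 0.8318 m × 66 = 2.7449×10⁻⁵ m = 0.027449 mm
difference = 0.76858 − 0.027449 = 0.741131 mm

0.741 mm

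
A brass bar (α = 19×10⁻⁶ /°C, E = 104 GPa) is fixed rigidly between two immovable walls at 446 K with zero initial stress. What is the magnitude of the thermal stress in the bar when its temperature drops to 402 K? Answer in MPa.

σ = 86.9 MPa

Fully constrained: the free strain ε = αΔT is blocked, so σ = Eε = EαΔT.
|ΔT| = 44 K
σ = 104×10⁹ × 19×10⁻⁶ × 44 = 8.69×10⁷ Pa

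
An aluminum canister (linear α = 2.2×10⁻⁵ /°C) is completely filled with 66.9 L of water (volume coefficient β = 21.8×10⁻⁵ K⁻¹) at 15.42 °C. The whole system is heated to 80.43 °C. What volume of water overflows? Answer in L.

0.661 L

The canister also expands: β_container ≈ 3α = 6.6×10⁻⁵ /K
Net overflow = V₀(β_liq − 3α_cont)ΔT
β − 3α = 2.18×10⁻⁴ − 6.6×10⁻⁵ = 1.52×10⁻⁴ /K; ΔT = 65.01 K
ΔV = 66.9 × 1.52×10⁻⁴ × 65.01 = 0.661 L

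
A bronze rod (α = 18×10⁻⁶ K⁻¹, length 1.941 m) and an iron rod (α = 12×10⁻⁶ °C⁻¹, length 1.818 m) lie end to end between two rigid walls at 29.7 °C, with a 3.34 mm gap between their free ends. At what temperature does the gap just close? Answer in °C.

T = 88.6 °C

α₁L₁ = 3.4938×10⁻⁵ m/K, α₂L₂ = 2.1816×10⁻⁵ m/K → total 5.6754×10⁻⁵ m/K
ΔT = g/(α₁L₁+α₂L₂) = 3.34×10⁻³ / 5.6754×10⁻⁵ = 58.850 K
T = 29.7 + 58.850 = 88.550 °C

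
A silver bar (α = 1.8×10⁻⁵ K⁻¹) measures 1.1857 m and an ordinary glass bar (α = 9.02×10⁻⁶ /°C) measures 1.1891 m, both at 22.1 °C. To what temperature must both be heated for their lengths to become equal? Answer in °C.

L₁(1 + α₁ΔT) = L₂(1 + α₂ΔT) ⇒ ΔT = (L₂ − L₁)/(α₁L₁ − α₂L₂)
L₂ − L₁ = 1.1891 − 1.1857 = 3.40×10⁻³ m
α₁L₁ − α₂L₂ = 1.8×10⁻⁵×1.1857 − 9.02×10⁻⁶×1.1891 = 1.0616918×10⁻⁵ m/K
ΔT = 3.40×10⁻³ / 1.0616918×10⁻⁵ = 320.244 K
T = 22.1 + 320.244 = 342.344 °C

T = 342.3 °C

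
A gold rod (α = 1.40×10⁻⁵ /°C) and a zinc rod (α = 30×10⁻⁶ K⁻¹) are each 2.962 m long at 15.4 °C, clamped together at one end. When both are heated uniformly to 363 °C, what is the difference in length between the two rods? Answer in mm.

16.5 mm

ΔT = 347.6 K
gold: ΔL = 1.40×10⁻⁵ × 2.962 m × 347.6 = 1.4414×10⁻² m = 14.414 mm
zinc: ΔL = 30×10⁻⁶ × 2.962 m × 347.6 = 3.0888×10⁻² m = 30.888 mm
difference = 30.888 − 14.414 = 16.474 mm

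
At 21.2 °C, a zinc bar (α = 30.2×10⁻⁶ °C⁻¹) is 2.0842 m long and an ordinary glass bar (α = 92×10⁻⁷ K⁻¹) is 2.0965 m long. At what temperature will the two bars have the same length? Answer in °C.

L₁(1 + α₁ΔT) = L₂(1 + α₂ΔT) ⇒ ΔT = (L₂ − L₁)/(α₁L₁ − α₂L₂)
L₂ − L₁ = 2.0965 − 2.0842 = 1.23×10⁻² m
α₁L₁ − α₂L₂ = 30.2×10⁻⁶×2.0842 − 92×10⁻⁷×2.0965 = 4.365504×10⁻⁵ m/K
ΔT = 1.23×10⁻² / 4.365504×10⁻⁵ = 281.754 K
T = 21.2 + 281.754 = 302.954 °C

T = 303.0 °C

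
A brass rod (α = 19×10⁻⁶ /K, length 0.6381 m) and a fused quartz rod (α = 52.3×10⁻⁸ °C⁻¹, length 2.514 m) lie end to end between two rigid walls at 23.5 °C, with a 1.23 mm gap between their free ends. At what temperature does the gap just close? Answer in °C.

T = 115 °C

Gap closes when ΔL₁ + ΔL₂ = 1.23 mm = 1.23×10⁻³ m
(α₁L₁ + α₂L₂)ΔT = g
α₁L₁ + α₂L₂ = 19×10⁻⁶×0.6381 + 52.3×10⁻⁸×2.514 = 1.3438722×10⁻⁵ m/K
ΔT = 1.23×10⁻³ / 1.3438722×10⁻⁵ = 91.53 K
T = 23.5 + 91.53 = 115.03 °C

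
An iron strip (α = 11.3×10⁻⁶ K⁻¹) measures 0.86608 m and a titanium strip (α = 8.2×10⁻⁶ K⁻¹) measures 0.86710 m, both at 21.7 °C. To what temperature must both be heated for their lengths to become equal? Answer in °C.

Equal length when α₁L₁ΔT − α₂L₂ΔT = L₂ − L₁ = 1.02×10⁻³ m
α₁L₁ = 9.786704×10⁻⁶, α₂L₂ = 7.11022×10⁻⁶ → Δ(αL) = 2.676484×10⁻⁶ m/K
ΔT = 1.02×10⁻³ / 2.676484×10⁻⁶ = 381.097 K, so T = 21.7 + 381.097 = 402.797 °C

T = 402.8 °C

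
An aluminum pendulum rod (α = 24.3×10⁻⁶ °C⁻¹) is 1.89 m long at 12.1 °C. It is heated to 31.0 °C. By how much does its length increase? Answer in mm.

ΔL = 0.868 mm

|ΔT| = |31.0 − 12.1| = 18.9 K
ΔL = αL₀ΔT = (24.3×10⁻⁶)(1.89)(18.9) = 8.68×10⁻⁴ m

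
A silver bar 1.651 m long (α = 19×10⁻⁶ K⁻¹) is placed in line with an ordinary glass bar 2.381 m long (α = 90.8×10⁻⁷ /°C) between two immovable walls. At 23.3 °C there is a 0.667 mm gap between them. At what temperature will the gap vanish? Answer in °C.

Gap closes when ΔL₁ + ΔL₂ = 0.667 mm = 6.67×10⁻⁴ m
(α₁L₁ + α₂L₂)ΔT = g
α₁L₁ + α₂L₂ = 19×10⁻⁶×1.651 + 90.8×10⁻⁷×2.381 = 5.298848×10⁻⁵ m/K
ΔT = 6.67×10⁻⁴ / 5.298848×10⁻⁵ = 12.588 K
T = 23.3 + 12.588 = 35.888 °C

T = 35.9 °C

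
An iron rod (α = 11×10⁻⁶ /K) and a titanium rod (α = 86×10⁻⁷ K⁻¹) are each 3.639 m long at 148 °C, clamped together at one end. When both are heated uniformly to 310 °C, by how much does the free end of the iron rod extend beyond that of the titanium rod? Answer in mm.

ΔT = 162 K
iron: ΔL = 11×10⁻⁶ × 3.639 m × 162 = 6.4847×10⁻³ m = 6.4847 mm
titanium: ΔL = 86×10⁻⁷ × 3.639 m × 162 = 5.0699×10⁻³ m = 5.0699 mm
difference = 6.4847 − 5.0699 = 1.4148 mm

1.41 mm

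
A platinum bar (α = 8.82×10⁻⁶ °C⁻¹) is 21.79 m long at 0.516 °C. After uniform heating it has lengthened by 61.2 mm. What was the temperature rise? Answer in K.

ΔT = 318 K

ΔL = αL₀ΔT ⇒ ΔT = ΔL / (αL₀)
ΔT = 61.2×10⁻³ m / (8.82×10⁻⁶ × 21.79 m) = 318.44 K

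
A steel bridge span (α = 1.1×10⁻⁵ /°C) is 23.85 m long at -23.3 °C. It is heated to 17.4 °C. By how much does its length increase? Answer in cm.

ΔL = 1.07 cm

|ΔT| = |17.4 − (-23.3)| = 40.7 K
ΔL = αL₀ΔT = (1.1×10⁻⁵)(23.85)(40.7) = 1.07×10⁻² m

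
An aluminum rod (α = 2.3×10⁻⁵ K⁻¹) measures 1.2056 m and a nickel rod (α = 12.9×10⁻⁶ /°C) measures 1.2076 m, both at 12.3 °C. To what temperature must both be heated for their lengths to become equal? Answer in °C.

Equal length when α₁L₁ΔT − α₂L₂ΔT = L₂ − L₁ = 2.00×10⁻³ m
α₁L₁ = 2.77288×10⁻⁵, α₂L₂ = 1.557804×10⁻⁵ → Δ(αL) = 1.215076×10⁻⁵ m/K
ΔT = 2.00×10⁻³ / 1.215076×10⁻⁵ = 164.599 K, so T = 12.3 + 164.599 = 176.899 °C

T = 176.9 °C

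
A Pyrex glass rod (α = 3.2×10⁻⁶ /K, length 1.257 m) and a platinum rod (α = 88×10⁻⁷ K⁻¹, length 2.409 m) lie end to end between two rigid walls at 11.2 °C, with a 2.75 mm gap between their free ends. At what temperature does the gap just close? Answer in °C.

T = 120 °C

Gap closes when ΔL₁ + ΔL₂ = 2.75 mm = 2.75×10⁻³ m
(α₁L₁ + α₂L₂)ΔT = g
α₁L₁ + α₂L₂ = 3.2×10⁻⁶×1.257 + 88×10⁻⁷×2.409 = 2.52216×10⁻⁵ m/K
ΔT = 2.75×10⁻³ / 2.52216×10⁻⁵ = 109.03 K
T = 11.2 + 109.03 = 120.23 °C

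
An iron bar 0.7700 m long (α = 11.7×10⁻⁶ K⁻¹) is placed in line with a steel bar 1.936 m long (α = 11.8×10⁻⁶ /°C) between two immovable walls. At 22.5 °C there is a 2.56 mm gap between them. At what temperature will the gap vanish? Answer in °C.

T = 103 °C

α₁L₁ = 9.009×10⁻⁶ m/K, α₂L₂ = 2.28448×10⁻⁵ m/K → total 3.18538×10⁻⁵ m/K
ΔT = g/(α₁L₁+α₂L₂) = 2.56×10⁻³ / 3.18538×10⁻⁵ = 80.37 K
T = 22.5 + 80.37 = 102.87 °C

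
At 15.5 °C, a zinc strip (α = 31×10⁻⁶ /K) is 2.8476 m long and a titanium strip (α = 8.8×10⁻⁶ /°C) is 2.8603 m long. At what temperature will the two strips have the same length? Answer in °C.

T = 216.8 °C

L₁(1 + α₁ΔT) = L₂(1 + α₂ΔT) ⇒ ΔT = (L₂ − L₁)/(α₁L₁ − α₂L₂)
L₂ − L₁ = 2.8603 − 2.8476 = 1.27×10⁻² m
α₁L₁ − α₂L₂ = 31×10⁻⁶×2.8476 − 8.8×10⁻⁶×2.8603 = 6.310496×10⁻⁵ m/K
ΔT = 1.27×10⁻² / 6.310496×10⁻⁵ = 201.252 K
T = 15.5 + 201.252 = 216.752 °C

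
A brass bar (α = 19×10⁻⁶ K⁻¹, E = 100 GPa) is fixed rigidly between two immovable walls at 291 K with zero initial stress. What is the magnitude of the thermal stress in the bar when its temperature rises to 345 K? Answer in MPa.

σ = 103 MPa

Fully constrained: the free strain ε = αΔT is blocked, so σ = Eε = EαΔT.
|ΔT| = 54 K
σ = 100×10⁹ × 19×10⁻⁶ × 54 = 1.03×10⁸ Pa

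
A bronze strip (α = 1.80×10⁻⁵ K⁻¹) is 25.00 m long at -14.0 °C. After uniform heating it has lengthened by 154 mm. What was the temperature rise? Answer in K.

ΔT = 342 K

ΔL = αL₀ΔT ⇒ ΔT = ΔL / (αL₀)
ΔT = 154×10⁻³ m / (1.80×10⁻⁵ × 25.00 m) = 342.22 K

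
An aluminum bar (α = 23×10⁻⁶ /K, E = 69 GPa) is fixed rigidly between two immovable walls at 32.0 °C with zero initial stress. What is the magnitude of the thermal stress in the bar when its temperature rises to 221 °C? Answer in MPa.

Fully constrained: the free strain ε = αΔT is blocked, so σ = Eε = EαΔT.
|ΔT| = 189.0 K
σ = 69.0×10⁹ × 23×10⁻⁶ × 189.0 = 3.00×10⁸ Pa

σ = 300 MPa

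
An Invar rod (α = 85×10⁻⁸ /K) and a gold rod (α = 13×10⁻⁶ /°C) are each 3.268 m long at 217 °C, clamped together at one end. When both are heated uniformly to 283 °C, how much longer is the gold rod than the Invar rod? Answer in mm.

2.62 mm

ΔT = 66 K
Invar: ΔL = 85×10⁻⁸ × 3.268 m × 66 = 1.8333×10⁻⁴ m = 0.18333 mm
gold: ΔL = 13×10⁻⁶ × 3.268 m × 66 = 2.8039×10⁻³ m = 2.8039 mm
difference = 2.8039 − 0.18333 = 2.62057 mm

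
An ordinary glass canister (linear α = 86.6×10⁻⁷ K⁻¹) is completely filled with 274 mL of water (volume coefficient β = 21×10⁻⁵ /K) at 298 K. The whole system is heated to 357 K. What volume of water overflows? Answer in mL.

The canister also expands: β_container ≈ 3α = 2.598×10⁻⁵ /K
Net overflow = V₀(β_liq − 3α_cont)ΔT
β − 3α = 2.10×10⁻⁴ − 2.598×10⁻⁵ = 1.8402×10⁻⁴ /K; ΔT = 59 K
ΔV = 274 × 1.8402×10⁻⁴ × 59 = 2.97 mL

2.97 mL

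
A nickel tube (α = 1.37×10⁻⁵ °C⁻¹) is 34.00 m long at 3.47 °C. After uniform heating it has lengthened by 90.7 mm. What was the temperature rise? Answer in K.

ΔL = αL₀ΔT ⇒ ΔT = ΔL / (αL₀)
ΔT = 90.7×10⁻³ m / (1.37×10⁻⁵ × 34.00 m) = 194.72 K

ΔT = 195 K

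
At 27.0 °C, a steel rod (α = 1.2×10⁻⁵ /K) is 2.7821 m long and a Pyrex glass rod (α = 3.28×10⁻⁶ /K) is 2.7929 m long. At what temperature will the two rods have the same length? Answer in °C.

T = 472.8 °C

L₁(1 + α₁ΔT) = L₂(1 + α₂ΔT) ⇒ ΔT = (L₂ − L₁)/(α₁L₁ − α₂L₂)
L₂ − L₁ = 2.7929 − 2.7821 = 1.08×10⁻² m
α₁L₁ − α₂L₂ = 1.2×10⁻⁵×2.7821 − 3.28×10⁻⁶×2.7929 = 2.4224488×10⁻⁵ m/K
ΔT = 1.08×10⁻² / 2.4224488×10⁻⁵ = 445.830 K
T = 27.0 + 445.830 = 472.830 °C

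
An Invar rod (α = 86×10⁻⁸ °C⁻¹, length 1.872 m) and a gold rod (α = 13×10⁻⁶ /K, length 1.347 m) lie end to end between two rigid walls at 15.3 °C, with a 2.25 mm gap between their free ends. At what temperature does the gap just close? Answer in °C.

α₁L₁ = 1.60992×10⁻⁶ m/K, α₂L₂ = 1.7511×10⁻⁵ m/K → total 1.912092×10⁻⁵ m/K
ΔT = g/(α₁L₁+α₂L₂) = 2.25×10⁻³ / 1.912092×10⁻⁵ = 117.67 K
T = 15.3 + 117.67 = 132.97 °C

T = 133 °C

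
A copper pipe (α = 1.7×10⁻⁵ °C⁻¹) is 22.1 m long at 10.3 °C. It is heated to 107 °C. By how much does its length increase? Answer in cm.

|ΔT| = |107 − 10.3| = 96.7 K
ΔL = αL₀ΔT = (1.7×10⁻⁵)(22.1)(96.7) = 3.63×10⁻² m

ΔL = 3.63 cm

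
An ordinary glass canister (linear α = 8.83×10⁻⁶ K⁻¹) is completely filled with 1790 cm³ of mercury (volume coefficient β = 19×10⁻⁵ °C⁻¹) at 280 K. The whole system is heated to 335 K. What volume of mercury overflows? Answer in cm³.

The canister also expands: β_container ≈ 3α = 2.649×10⁻⁵ /K
Net overflow = V₀(β_liq − 3α_cont)ΔT
β − 3α = 1.90×10⁻⁴ − 2.649×10⁻⁵ = 1.6351×10⁻⁴ /K; ΔT = 55 K
ΔV = 1790 × 1.6351×10⁻⁴ × 55 = 16.1 cm³

16.1 cm³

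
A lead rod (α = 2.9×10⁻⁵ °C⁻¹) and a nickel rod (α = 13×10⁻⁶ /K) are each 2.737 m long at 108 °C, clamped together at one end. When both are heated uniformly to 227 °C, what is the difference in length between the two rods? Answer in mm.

ΔT = 119 K
lead: ΔL = 2.9×10⁻⁵ × 2.737 m × 119 = 9.4454×10⁻³ m = 9.4454 mm
nickel: ΔL = 13×10⁻⁶ × 2.737 m × 119 = 4.2341×10⁻³ m = 4.2341 mm
difference = 9.4454 − 4.2341 = 5.2113 mm

5.21 mm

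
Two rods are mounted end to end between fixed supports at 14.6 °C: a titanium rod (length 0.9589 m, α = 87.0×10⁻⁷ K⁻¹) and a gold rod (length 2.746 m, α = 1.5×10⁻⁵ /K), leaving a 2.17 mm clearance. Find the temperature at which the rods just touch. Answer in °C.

α₁L₁ = 8.34243×10⁻⁶ m/K, α₂L₂ = 4.119×10⁻⁵ m/K → total 4.953243×10⁻⁵ m/K
ΔT = g/(α₁L₁+α₂L₂) = 2.17×10⁻³ / 4.953243×10⁻⁵ = 43.810 K
T = 14.6 + 43.810 = 58.410 °C

T = 58.4 °C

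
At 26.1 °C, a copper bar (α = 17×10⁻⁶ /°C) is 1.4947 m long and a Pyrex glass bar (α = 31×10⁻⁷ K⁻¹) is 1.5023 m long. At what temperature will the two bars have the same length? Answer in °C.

L₁(1 + α₁ΔT) = L₂(1 + α₂ΔT) ⇒ ΔT = (L₂ − L₁)/(α₁L₁ − α₂L₂)
L₂ − L₁ = 1.5023 − 1.4947 = 7.60×10⁻³ m
α₁L₁ − α₂L₂ = 17×10⁻⁶×1.4947 − 31×10⁻⁷×1.5023 = 2.075277×10⁻⁵ m/K
ΔT = 7.60×10⁻³ / 2.075277×10⁻⁵ = 366.216 K
T = 26.1 + 366.216 = 392.316 °C

T = 392.3 °C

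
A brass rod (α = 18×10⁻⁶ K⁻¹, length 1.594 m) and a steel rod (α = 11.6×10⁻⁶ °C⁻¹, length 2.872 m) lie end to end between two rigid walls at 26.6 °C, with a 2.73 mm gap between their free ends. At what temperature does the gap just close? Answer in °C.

Gap closes when ΔL₁ + ΔL₂ = 2.73 mm = 2.73×10⁻³ m
(α₁L₁ + α₂L₂)ΔT = g
α₁L₁ + α₂L₂ = 18×10⁻⁶×1.594 + 11.6×10⁻⁶×2.872 = 6.20072×10⁻⁵ m/K
ΔT = 2.73×10⁻³ / 6.20072×10⁻⁵ = 44.027 K
T = 26.6 + 44.027 = 70.627 °C

T = 70.6 °C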